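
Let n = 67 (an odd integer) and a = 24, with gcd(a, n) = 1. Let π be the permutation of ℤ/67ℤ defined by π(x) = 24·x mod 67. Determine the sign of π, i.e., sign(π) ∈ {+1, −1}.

+1

Start at x=59: 59 → 9 → 15 → 25 → 64 → 62 → 14 → … (one orbit).
7 cycles of lengths [11, 11, 11, 11, 11, 11, 1].
With 7 cycles on 67 points, sign = (−1)^{67−7} = +1.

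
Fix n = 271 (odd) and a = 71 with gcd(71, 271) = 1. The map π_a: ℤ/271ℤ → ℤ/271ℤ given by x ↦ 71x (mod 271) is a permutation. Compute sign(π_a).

Start at x=80: 80 → 260 → 32 → 104 → 67 → 150 → 81 → … (one orbit).
2 cycles of lengths [270, 1].
Σ(ℓ_i−1) = 271−2 = 269; sign = (−1)^269 = -1.
The Jacobi symbol (71|271) = -1 (Zolotarev) agrees.

-1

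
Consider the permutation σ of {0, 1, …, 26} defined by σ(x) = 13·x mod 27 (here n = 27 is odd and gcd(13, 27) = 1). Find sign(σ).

Orbit of 22 under x↦13x: [22, 16, 19, 4, 25, 1, 13]… (length divides ord_27(13)).
π_13 has 7 disjoint cycles with lengths [9, 9, 3, 3, 1, 1, 1] on {0,…,26}.
With 7 cycles on 27 points, sign = (−1)^{27−7} = +1.

+1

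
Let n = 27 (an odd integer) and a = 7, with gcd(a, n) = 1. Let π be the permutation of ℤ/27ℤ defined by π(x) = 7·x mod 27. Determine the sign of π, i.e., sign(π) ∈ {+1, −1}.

Orbit of 16 under x↦7x: [16, 4, 1, 7, 22, 19, 25]… (length divides ord_27(7)).
Decompose π into cycles: lengths [9, 9, 3, 3, 1, 1, 1] (7 cycles, including the fixed point 0).
With 7 cycles on 27 points, sign = (−1)^{27−7} = +1.
Zolotarev: (7|27) = +1, matching the cycle-count sign.

+1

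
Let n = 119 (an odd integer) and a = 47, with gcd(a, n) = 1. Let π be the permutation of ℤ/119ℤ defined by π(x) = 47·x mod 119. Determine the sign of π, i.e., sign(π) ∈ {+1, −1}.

-1

Orbit of 50 under x↦47x: [50, 89, 18, 13, 16, 38, 1]… (length divides ord_119(47)).
The orbit structure of x ↦ 47x mod 119: 14 orbits of sizes [12, 12, 12, 12, 12, 12, 12, 12, 6, 4, 4, 4, 4, 1].
With 14 cycles on 119 points, sign = (−1)^{119−14} = -1.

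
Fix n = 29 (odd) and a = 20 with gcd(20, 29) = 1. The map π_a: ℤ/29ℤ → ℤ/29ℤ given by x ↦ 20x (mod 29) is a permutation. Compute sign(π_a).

Orbit of 16 under x↦20x: [16, 1, 20, 23, 25, 7, 24]… (length divides ord_29(20)).
Cycle lengths of π_20 on ℤ/29ℤ: [7, 7, 7, 7, 1]; 5 cycles in total.
5 cycles on 29: each ℓ→(−1)^(ℓ−1), product (−1)^24 = +1.

+1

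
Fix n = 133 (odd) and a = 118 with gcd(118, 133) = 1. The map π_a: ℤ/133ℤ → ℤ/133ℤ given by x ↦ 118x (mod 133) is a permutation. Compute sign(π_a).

Orbit of 36 under x↦118x: [36, 125, 120, 62, 1, 118, 92]… (length divides ord_133(118)).
The orbit structure of x ↦ 118x mod 133: 12 orbits of sizes [18, 18, 18, 18, 18, 18, 9, 9, 2, 2, 2, 1].
sign(π) = (−1)^{n − #cycles} = (−1)^{133−12} = (−1)^121 = -1.
Via Zolotarev, sign(π_{118}) = (118|133) = -1.

-1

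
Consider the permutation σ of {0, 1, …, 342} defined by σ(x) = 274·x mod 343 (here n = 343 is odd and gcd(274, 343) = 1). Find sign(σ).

+1

Start at x=274: 274 → 302 → 85 → 309 → 288 → 22 → 197 → … (one orbit).
Cycle type of π: 49×6 + 7×6 + 1×7; total 19 cycles.
n − c = 343 − 19 = 324; sign = (−1)^324 = +1.
Via Zolotarev, sign(π_{274}) = (274|343) = +1.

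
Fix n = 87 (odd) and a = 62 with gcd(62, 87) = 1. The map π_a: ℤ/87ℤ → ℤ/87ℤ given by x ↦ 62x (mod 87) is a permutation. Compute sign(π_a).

Start at x=25: 25 → 71 → 52 → 5 → 49 → 80 → 1 → … (one orbit).
Cycle lengths of π_62 on ℤ/87ℤ: [14, 14, 14, 14, 14, 14, 2, 1]; 8 cycles in total.
8 cycles on 87: each ℓ→(−1)^(ℓ−1), product (−1)^79 = -1.

-1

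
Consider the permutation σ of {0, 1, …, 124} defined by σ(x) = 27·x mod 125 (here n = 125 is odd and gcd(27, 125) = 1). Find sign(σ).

Orbit of 84 under x↦27x: [84, 18, 111, 122, 44, 63, 76]… (length divides ord_125(27)).
The orbit structure of x ↦ 27x mod 125: 4 orbits of sizes [100, 20, 4, 1].
Σ(ℓ_i−1) = 125−4 = 121; sign = (−1)^121 = -1.

-1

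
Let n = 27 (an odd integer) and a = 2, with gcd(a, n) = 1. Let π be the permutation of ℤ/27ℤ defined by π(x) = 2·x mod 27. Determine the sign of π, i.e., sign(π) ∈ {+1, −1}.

Orbit of 19 under x↦2x: [19, 11, 22, 17, 7, 14, 1]… (length divides ord_27(2)).
The orbit structure of x ↦ 2x mod 27: 4 orbits of sizes [18, 6, 2, 1].
4 cycles on 27: each ℓ→(−1)^(ℓ−1), product (−1)^23 = -1.

-1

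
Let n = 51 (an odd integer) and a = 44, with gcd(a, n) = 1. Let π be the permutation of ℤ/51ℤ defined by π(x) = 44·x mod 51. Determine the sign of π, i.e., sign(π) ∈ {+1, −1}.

+1

Trace 1: π^k(1) = [1, 44, 49, 14, 4, 23, 43] for k=0..6.
Cycle lengths of π_44 on ℤ/51ℤ: [16, 16, 16, 2, 1]; 5 cycles in total.
With 5 cycles on 51 points, sign = (−1)^{51−5} = +1.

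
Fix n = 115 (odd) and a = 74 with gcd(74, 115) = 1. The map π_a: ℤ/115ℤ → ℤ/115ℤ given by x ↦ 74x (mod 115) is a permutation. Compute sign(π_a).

Start at x=109: 109 → 16 → 34 → 101 → 114 → 41 → 44 → … (one orbit).
Cycle lengths of π_74 on ℤ/115ℤ: [22, 22, 22, 22, 22, 2, 2, 1]; 8 cycles in total.
115 − 8 = 107 transpositions; sign(π) = (−1)^107 = -1.

-1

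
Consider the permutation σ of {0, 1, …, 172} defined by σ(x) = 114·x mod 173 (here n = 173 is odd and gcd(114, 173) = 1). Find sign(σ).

Orbit of 35 under x↦114x: [35, 11, 43, 58, 38, 7, 106]… (length divides ord_173(114)).
The orbit structure of x ↦ 114x mod 173: 2 orbits of sizes [172, 1].
With 2 cycles on 173 points, sign = (−1)^{173−2} = -1.
Check: (114/173) = -1 by Zolotarev.

-1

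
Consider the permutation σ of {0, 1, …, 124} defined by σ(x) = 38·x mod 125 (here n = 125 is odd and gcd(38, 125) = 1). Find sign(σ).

-1

Trace 8: π^k(8) = [8, 54, 52, 101, 88, 94, 72] for k=0..6.
The orbit structure of x ↦ 38x mod 125: 4 orbits of sizes [100, 20, 4, 1].
With 4 cycles on 125 points, sign = (−1)^{125−4} = -1.
The Jacobi symbol (38|125) = -1 (Zolotarev) agrees.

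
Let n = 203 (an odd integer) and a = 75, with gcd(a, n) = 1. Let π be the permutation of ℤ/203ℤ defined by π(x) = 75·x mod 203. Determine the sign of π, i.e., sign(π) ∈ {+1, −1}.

Trace 41: π^k(41) = [41, 30, 17, 57, 12, 88, 104] for k=0..6.
The orbit structure of x ↦ 75x mod 203: 23 orbits of sizes [12, 12, 12, 12, 12, 12, 12, 12, 12, 12, 12, 12, 12, 12, 6, 4, 4, 4, 4, 4, 4, 4, 1].
With 23 cycles on 203 points, sign = (−1)^{203−23} = +1.
The Jacobi symbol (75|203) = +1 (Zolotarev) agrees.

+1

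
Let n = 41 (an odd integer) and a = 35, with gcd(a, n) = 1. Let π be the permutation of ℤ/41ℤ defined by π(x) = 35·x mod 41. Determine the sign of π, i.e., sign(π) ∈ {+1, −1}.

Start at x=9: 9 → 28 → 37 → 24 → 20 → 3 → 23 → … (one orbit).
π_35 has 2 disjoint cycles with lengths [40, 1] on {0,…,40}.
Σ(ℓ_i−1) = 41−2 = 39; sign = (−1)^39 = -1.
Via Zolotarev, sign(π_{35}) = (35|41) = -1.

-1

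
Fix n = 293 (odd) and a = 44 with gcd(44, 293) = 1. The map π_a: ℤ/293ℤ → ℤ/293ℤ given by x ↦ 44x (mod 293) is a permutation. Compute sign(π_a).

-1

Trace 111: π^k(111) = [111, 196, 127, 21, 45, 222, 99] for k=0..6.
The orbit structure of x ↦ 44x mod 293: 2 orbits of sizes [292, 1].
Σ(ℓ_i−1) = 293−2 = 291; sign = (−1)^291 = -1.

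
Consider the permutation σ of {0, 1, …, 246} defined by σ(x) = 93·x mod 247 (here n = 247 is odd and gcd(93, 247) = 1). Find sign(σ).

Trace 61: π^k(61) = [61, 239, 244, 215, 235, 119, 199] for k=0..6.
Decompose π into cycles: lengths [36, 36, 36, 36, 36, 36, 12, 9, 9, 1] (10 cycles, including the fixed point 0).
n − c = 247 − 10 = 237; sign = (−1)^237 = -1.
Check: (93/247) = -1 by Zolotarev.

-1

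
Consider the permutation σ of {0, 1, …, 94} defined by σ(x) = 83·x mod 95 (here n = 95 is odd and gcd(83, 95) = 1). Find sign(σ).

-1

Start at x=7: 7 → 11 → 58 → 64 → 87 → 1 → 83 → … (one orbit).
π_83 has 14 disjoint cycles with lengths [12, 12, 12, 12, 12, 12, 4, 3, 3, 3, 3, 3, 3, 1] on {0,…,94}.
Σ(ℓ_i−1) = 95−14 = 81; sign = (−1)^81 = -1.
Via Zolotarev, sign(π_{83}) = (83|95) = -1.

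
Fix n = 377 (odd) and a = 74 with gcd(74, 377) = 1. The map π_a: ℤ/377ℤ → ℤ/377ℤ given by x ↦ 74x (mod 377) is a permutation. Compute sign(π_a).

Start at x=53: 53 → 152 → 315 → 313 → 165 → 146 → 248 → … (one orbit).
Cycle type of π: 21×16 + 7×4 + 3×4 + 1; total 25 cycles.
377 − 25 = 352 transpositions; sign(π) = (−1)^352 = +1.
Via Zolotarev, sign(π_{74}) = (74|377) = +1.

+1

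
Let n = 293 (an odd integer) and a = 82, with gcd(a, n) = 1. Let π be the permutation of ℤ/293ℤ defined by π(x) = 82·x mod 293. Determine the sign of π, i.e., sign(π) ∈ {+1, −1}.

Trace 46: π^k(46) = [46, 256, 189, 262, 95, 172, 40] for k=0..6.
π_82 has 5 disjoint cycles with lengths [73, 73, 73, 73, 1] on {0,…,292}.
Σ(ℓ_i−1) = 293−5 = 288; sign = (−1)^288 = +1.

+1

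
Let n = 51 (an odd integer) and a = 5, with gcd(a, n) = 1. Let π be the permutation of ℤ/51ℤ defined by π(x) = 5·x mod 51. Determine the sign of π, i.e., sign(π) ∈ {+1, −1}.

Start at x=13: 13 → 14 → 19 → 44 → 16 → 29 → 43 → … (one orbit).
5 cycles of lengths [16, 16, 16, 2, 1].
sign(π) = (−1)^{n − #cycles} = (−1)^{51−5} = (−1)^46 = +1.
Zolotarev: (5|51) = +1, matching the cycle-count sign.

+1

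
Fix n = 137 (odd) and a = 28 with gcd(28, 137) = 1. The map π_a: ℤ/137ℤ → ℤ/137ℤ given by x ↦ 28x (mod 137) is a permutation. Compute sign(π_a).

Orbit of 100 under x↦28x: [100, 60, 36, 49, 2, 56, 61]… (length divides ord_137(28)).
3 cycles of lengths [68, 68, 1].
With 3 cycles on 137 points, sign = (−1)^{137−3} = +1.
Via Zolotarev, sign(π_{28}) = (28|137) = +1.

+1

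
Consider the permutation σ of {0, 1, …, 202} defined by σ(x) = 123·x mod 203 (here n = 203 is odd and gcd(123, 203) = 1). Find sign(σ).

+1

Trace 170: π^k(170) = [170, 1, 123, 107, 169, 81, 16] for k=0..6.
The orbit structure of x ↦ 123x mod 203: 15 orbits of sizes [21, 21, 21, 21, 21, 21, 21, 21, 7, 7, 7, 7, 3, 3, 1].
203 − 15 = 188 transpositions; sign(π) = (−1)^188 = +1.
Zolotarev: (123|203) = +1, matching the cycle-count sign.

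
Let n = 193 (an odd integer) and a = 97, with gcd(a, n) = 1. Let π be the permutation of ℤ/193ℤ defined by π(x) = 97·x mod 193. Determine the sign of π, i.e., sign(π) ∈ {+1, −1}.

Orbit of 189 under x↦97x: [189, 191, 192, 96, 48, 24, 12]… (length divides ord_193(97)).
Cycle type of π: 96×2 + 1; total 3 cycles.
Σ(ℓ_i−1) = 193−3 = 190; sign = (−1)^190 = +1.
Check: (97/193) = +1 by Zolotarev.

+1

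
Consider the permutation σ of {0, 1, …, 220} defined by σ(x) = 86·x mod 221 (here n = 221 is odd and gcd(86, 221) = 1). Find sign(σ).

-1

Orbit of 18 under x↦86x: [18, 1, 86, 103]… (length divides ord_221(86)).
The orbit structure of x ↦ 86x mod 221: 68 orbits of sizes [4, 4, 4, 4, 4, 4, 4, 4, 4, 4, 4, 4, 4, 4, 4, 4, 4, 4, 4, 4, 4, 4, 4, 4, 4, 4, 4, 4, 4, 4, 4, 4, 4, 4, 4, 4, 4, 4, 4, 4, 4, 4, 4, 4, 4, 4, 4, 4, 4, 4, 4, 1, 1, 1, 1, 1, 1, 1, 1, 1, 1, 1, 1, 1, 1, 1, 1, 1].
sign(π) = (−1)^{n − #cycles} = (−1)^{221−68} = (−1)^153 = -1.
The Jacobi symbol (86|221) = -1 (Zolotarev) agrees.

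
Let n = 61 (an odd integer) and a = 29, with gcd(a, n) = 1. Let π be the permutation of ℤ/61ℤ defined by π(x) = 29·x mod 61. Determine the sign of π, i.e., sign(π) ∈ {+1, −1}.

-1

Start at x=14: 14 → 40 → 1 → 29 → 48 → 50 → 47 → … (one orbit).
The orbit structure of x ↦ 29x mod 61: 6 orbits of sizes [12, 12, 12, 12, 12, 1].
n − c = 61 − 6 = 55; sign = (−1)^55 = -1.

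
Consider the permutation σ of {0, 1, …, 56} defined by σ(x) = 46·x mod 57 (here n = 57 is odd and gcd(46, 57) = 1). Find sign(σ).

Orbit of 37 under x↦46x: [37, 49, 31, 1, 46, 7]… (length divides ord_57(46)).
Cycle type of π: 6×9 + 1×3; total 12 cycles.
57 − 12 = 45 transpositions; sign(π) = (−1)^45 = -1.

-1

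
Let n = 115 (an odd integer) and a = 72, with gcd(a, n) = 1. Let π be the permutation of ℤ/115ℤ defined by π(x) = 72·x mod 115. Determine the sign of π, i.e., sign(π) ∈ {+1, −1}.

Start at x=71: 71 → 52 → 64 → 8 → 1 → 72 → 9 → … (one orbit).
Decompose π into cycles: lengths [44, 44, 11, 11, 4, 1] (6 cycles, including the fixed point 0).
n − c = 115 − 6 = 109; sign = (−1)^109 = -1.
Zolotarev: (72|115) = -1, matching the cycle-count sign.

-1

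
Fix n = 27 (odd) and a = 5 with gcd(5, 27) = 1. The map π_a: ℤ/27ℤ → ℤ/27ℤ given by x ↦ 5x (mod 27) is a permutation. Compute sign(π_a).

-1

Trace 1: π^k(1) = [1, 5, 25, 17, 4, 20, 19] for k=0..6.
4 cycles of lengths [18, 6, 2, 1].
n − c = 27 − 4 = 23; sign = (−1)^23 = -1.
Zolotarev: (5|27) = -1, matching the cycle-count sign.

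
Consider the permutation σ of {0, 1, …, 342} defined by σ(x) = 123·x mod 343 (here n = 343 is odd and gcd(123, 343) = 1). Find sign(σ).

+1

Trace 71: π^k(71) = [71, 158, 226, 15, 130, 212, 8] for k=0..6.
Cycle type of π: 147×2 + 21×2 + 3×2 + 1; total 7 cycles.
Σ(ℓ_i−1) = 343−7 = 336; sign = (−1)^336 = +1.
The Jacobi symbol (123|343) = +1 (Zolotarev) agrees.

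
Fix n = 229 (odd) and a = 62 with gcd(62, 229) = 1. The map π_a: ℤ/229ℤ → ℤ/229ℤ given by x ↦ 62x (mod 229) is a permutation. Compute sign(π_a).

+1

Start at x=42: 42 → 85 → 3 → 186 → 82 → 46 → 104 → … (one orbit).
Decompose π into cycles: lengths [114, 114, 1] (3 cycles, including the fixed point 0).
n − c = 229 − 3 = 226; sign = (−1)^226 = +1.
Via Zolotarev, sign(π_{62}) = (62|229) = +1.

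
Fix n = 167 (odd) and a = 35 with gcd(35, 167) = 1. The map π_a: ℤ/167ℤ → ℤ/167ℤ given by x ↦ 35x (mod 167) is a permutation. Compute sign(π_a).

Start at x=22: 22 → 102 → 63 → 34 → 21 → 67 → 7 → … (one orbit).
π_35 has 2 disjoint cycles with lengths [166, 1] on {0,…,166}.
n − c = 167 − 2 = 165; sign = (−1)^165 = -1.
Via Zolotarev, sign(π_{35}) = (35|167) = -1.

-1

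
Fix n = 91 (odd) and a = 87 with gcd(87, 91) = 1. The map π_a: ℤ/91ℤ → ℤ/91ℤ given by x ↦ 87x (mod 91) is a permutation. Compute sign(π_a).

-1

Start at x=87: 87 → 16 → 27 → 74 → 68 → 1 → 87 (one orbit).
18 cycles of lengths [6, 6, 6, 6, 6, 6, 6, 6, 6, 6, 6, 6, 6, 3, 3, 3, 3, 1].
n − c = 91 − 18 = 73; sign = (−1)^73 = -1.
Zolotarev: (87|91) = -1, matching the cycle-count sign.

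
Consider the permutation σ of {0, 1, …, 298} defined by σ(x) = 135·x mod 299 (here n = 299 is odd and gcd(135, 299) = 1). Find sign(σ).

+1

Start at x=144: 144 → 5 → 77 → 229 → 118 → 83 → 142 → … (one orbit).
The orbit structure of x ↦ 135x mod 299: 11 orbits of sizes [44, 44, 44, 44, 44, 44, 22, 4, 4, 4, 1].
Σ(ℓ_i−1) = 299−11 = 288; sign = (−1)^288 = +1.
Zolotarev: (135|299) = +1, matching the cycle-count sign.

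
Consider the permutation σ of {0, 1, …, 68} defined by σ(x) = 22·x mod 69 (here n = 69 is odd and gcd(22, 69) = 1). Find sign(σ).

Start at x=22: 22 → 1 → 22 (one orbit).
36 cycles of lengths [2, 2, 2, 2, 2, 2, 2, 2, 2, 2, 2, 2, 2, 2, 2, 2, 2, 2, 2, 2, 2, 2, 2, 2, 2, 2, 2, 2, 2, 2, 2, 2, 2, 1, 1, 1].
69 − 36 = 33 transpositions; sign(π) = (−1)^33 = -1.
Via Zolotarev, sign(π_{22}) = (22|69) = -1.

-1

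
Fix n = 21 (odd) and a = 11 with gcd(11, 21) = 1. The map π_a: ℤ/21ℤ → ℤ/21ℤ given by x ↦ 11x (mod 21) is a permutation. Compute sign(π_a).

Trace 11: π^k(11) = [11, 16, 8, 4, 2, 1] for k=0..5.
π_11 has 6 disjoint cycles with lengths [6, 6, 3, 3, 2, 1] on {0,…,20}.
Σ(ℓ_i−1) = 21−6 = 15; sign = (−1)^15 = -1.
Via Zolotarev, sign(π_{11}) = (11|21) = -1.

-1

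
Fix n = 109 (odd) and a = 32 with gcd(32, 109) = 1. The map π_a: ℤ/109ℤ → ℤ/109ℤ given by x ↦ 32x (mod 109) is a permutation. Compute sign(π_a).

Start at x=101: 101 → 71 → 92 → 1 → 32 → 43 → 68 → … (one orbit).
The orbit structure of x ↦ 32x mod 109: 4 orbits of sizes [36, 36, 36, 1].
Σ(ℓ_i−1) = 109−4 = 105; sign = (−1)^105 = -1.
Check: (32/109) = -1 by Zolotarev.

-1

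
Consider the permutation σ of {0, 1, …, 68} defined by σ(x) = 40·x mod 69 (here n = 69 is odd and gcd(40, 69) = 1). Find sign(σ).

-1

Start at x=28: 28 → 16 → 19 → 1 → 40 → 13 → 37 → … (one orbit).
Decompose π into cycles: lengths [22, 22, 22, 1, 1, 1] (6 cycles, including the fixed point 0).
n − c = 69 − 6 = 63; sign = (−1)^63 = -1.
(40|69)_J = -1 (Zolotarev's lemma cross-check).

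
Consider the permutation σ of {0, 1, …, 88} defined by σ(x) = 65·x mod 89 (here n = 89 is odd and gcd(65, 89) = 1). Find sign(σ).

Orbit of 46 under x↦65x: [46, 53, 63, 1, 65, 42, 60]… (length divides ord_89(65)).
Cycle type of π: 88 + 1; total 2 cycles.
2 cycles on 89: each ℓ→(−1)^(ℓ−1), product (−1)^87 = -1.
(65|89)_J = -1 (Zolotarev's lemma cross-check).

-1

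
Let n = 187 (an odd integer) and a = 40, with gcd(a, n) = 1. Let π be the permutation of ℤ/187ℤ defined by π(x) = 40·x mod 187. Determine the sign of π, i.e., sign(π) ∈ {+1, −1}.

Trace 185: π^k(185) = [185, 107, 166, 95, 60, 156, 69] for k=0..6.
π_40 has 5 disjoint cycles with lengths [80, 80, 16, 10, 1] on {0,…,186}.
187 − 5 = 182 transpositions; sign(π) = (−1)^182 = +1.

+1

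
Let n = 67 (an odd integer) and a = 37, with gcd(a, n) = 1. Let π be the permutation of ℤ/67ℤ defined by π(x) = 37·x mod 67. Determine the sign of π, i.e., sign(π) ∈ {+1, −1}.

+1

Start at x=1: 1 → 37 → 29 → 1 (one orbit).
π_37 has 23 disjoint cycles with lengths [3, 3, 3, 3, 3, 3, 3, 3, 3, 3, 3, 3, 3, 3, 3, 3, 3, 3, 3, 3, 3, 3, 1] on {0,…,66}.
n − c = 67 − 23 = 44; sign = (−1)^44 = +1.
Check: (37/67) = +1 by Zolotarev.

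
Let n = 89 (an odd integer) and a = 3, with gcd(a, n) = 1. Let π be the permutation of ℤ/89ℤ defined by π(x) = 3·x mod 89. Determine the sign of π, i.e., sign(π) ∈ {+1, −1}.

Orbit of 73 under x↦3x: [73, 41, 34, 13, 39, 28, 84]… (length divides ord_89(3)).
Cycle type of π: 88 + 1; total 2 cycles.
89 − 2 = 87 transpositions; sign(π) = (−1)^87 = -1.

-1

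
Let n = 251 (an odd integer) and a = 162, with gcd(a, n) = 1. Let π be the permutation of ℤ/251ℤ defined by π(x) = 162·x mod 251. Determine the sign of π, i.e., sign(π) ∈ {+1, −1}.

-1

Start at x=146: 146 → 58 → 109 → 88 → 200 → 21 → 139 → … (one orbit).
2 cycles of lengths [250, 1].
n − c = 251 − 2 = 249; sign = (−1)^249 = -1.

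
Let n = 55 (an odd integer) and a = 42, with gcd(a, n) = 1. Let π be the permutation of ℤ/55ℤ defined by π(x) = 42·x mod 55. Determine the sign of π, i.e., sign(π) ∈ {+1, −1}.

Orbit of 49 under x↦42x: [49, 23, 31, 37, 14, 38, 1]… (length divides ord_55(42)).
Cycle type of π: 20×2 + 5×2 + 4 + 1; total 6 cycles.
Σ(ℓ_i−1) = 55−6 = 49; sign = (−1)^49 = -1.

-1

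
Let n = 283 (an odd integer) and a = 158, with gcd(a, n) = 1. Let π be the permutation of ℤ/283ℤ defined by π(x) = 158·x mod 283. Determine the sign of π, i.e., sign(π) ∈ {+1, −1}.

Trace 141: π^k(141) = [141, 204, 253, 71, 181, 15, 106] for k=0..6.
The orbit structure of x ↦ 158x mod 283: 7 orbits of sizes [47, 47, 47, 47, 47, 47, 1].
7 cycles on 283: each ℓ→(−1)^(ℓ−1), product (−1)^276 = +1.
Check: (158/283) = +1 by Zolotarev.

+1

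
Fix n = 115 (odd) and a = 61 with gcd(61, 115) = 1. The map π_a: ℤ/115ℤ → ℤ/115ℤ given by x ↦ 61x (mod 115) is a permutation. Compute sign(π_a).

Orbit of 96 under x↦61x: [96, 106, 26, 91, 31, 51, 6]… (length divides ord_115(61)).
The orbit structure of x ↦ 61x mod 115: 10 orbits of sizes [22, 22, 22, 22, 22, 1, 1, 1, 1, 1].
10 cycles on 115: each ℓ→(−1)^(ℓ−1), product (−1)^105 = -1.
Via Zolotarev, sign(π_{61}) = (61|115) = -1.

-1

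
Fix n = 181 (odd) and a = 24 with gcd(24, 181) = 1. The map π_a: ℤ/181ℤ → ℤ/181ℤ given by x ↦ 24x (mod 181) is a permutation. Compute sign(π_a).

Trace 44: π^k(44) = [44, 151, 4, 96, 132, 91, 12] for k=0..6.
Decompose π into cycles: lengths [180, 1] (2 cycles, including the fixed point 0).
With 2 cycles on 181 points, sign = (−1)^{181−2} = -1.

-1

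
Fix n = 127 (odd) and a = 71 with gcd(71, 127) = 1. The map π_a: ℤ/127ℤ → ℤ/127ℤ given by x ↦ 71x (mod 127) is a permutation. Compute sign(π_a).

+1

Orbit of 107 under x↦71x: [107, 104, 18, 8, 60, 69, 73]… (length divides ord_127(71)).
π_71 has 3 disjoint cycles with lengths [63, 63, 1] on {0,…,126}.
127 − 3 = 124 transpositions; sign(π) = (−1)^124 = +1.
Zolotarev: (71|127) = +1, matching the cycle-count sign.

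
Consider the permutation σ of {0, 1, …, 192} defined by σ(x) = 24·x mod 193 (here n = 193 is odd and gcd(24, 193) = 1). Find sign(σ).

Trace 1: π^k(1) = [1, 24, 190, 121, 9, 23, 166] for k=0..6.
7 cycles of lengths [32, 32, 32, 32, 32, 32, 1].
7 cycles on 193: each ℓ→(−1)^(ℓ−1), product (−1)^186 = +1.
Check: (24/193) = +1 by Zolotarev.

+1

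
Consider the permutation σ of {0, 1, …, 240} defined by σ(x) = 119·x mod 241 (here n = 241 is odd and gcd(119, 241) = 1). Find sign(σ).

+1

Orbit of 24 under x↦119x: [24, 205, 54, 160, 1, 119, 183]… (length divides ord_241(119)).
Cycle lengths of π_119 on ℤ/241ℤ: [15, 15, 15, 15, 15, 15, 15, 15, 15, 15, 15, 15, 15, 15, 15, 15, 1]; 17 cycles in total.
241 − 17 = 224 transpositions; sign(π) = (−1)^224 = +1.
Via Zolotarev, sign(π_{119}) = (119|241) = +1.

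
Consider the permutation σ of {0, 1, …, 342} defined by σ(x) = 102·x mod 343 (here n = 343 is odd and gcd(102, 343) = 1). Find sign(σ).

+1

Start at x=29: 29 → 214 → 219 → 43 → 270 → 100 → 253 → … (one orbit).
Cycle lengths of π_102 on ℤ/343ℤ: [147, 147, 21, 21, 3, 3, 1]; 7 cycles in total.
n − c = 343 − 7 = 336; sign = (−1)^336 = +1.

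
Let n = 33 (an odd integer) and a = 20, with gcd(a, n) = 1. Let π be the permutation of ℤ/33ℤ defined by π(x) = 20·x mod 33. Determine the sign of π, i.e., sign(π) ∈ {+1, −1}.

Orbit of 23 under x↦20x: [23, 31, 26, 25, 5, 1, 20]… (length divides ord_33(20)).
π_20 has 6 disjoint cycles with lengths [10, 10, 5, 5, 2, 1] on {0,…,32}.
sign(π) = (−1)^{n − #cycles} = (−1)^{33−6} = (−1)^27 = -1.
(20|33)_J = -1 (Zolotarev's lemma cross-check).

-1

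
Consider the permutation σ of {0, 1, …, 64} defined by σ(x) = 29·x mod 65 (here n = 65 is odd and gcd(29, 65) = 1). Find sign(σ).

Orbit of 61 under x↦29x: [61, 14, 16, 9, 1, 29]… (length divides ord_65(29)).
π_29 has 15 disjoint cycles with lengths [6, 6, 6, 6, 6, 6, 6, 6, 3, 3, 3, 3, 2, 2, 1] on {0,…,64}.
With 15 cycles on 65 points, sign = (−1)^{65−15} = +1.
Via Zolotarev, sign(π_{29}) = (29|65) = +1.

+1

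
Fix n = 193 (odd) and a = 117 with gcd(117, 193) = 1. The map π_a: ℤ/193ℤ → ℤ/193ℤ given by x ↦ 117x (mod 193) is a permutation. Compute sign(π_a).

-1

Orbit of 8 under x↦117x: [8, 164, 81, 20, 24, 106, 50]… (length divides ord_193(117)).
Cycle lengths of π_117 on ℤ/193ℤ: [64, 64, 64, 1]; 4 cycles in total.
193 − 4 = 189 transpositions; sign(π) = (−1)^189 = -1.
(117|193)_J = -1 (Zolotarev's lemma cross-check).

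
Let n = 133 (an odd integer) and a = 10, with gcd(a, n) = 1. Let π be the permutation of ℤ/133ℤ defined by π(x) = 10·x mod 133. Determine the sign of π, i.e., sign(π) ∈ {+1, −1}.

Start at x=25: 25 → 117 → 106 → 129 → 93 → 132 → 123 → … (one orbit).
9 cycles of lengths [18, 18, 18, 18, 18, 18, 18, 6, 1].
With 9 cycles on 133 points, sign = (−1)^{133−9} = +1.

+1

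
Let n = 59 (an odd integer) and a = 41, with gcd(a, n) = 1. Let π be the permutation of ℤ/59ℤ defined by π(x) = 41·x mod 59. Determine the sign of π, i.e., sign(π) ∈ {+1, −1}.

+1

Start at x=21: 21 → 35 → 19 → 12 → 20 → 53 → 49 → … (one orbit).
The orbit structure of x ↦ 41x mod 59: 3 orbits of sizes [29, 29, 1].
Σ(ℓ_i−1) = 59−3 = 56; sign = (−1)^56 = +1.
(41|59)_J = +1 (Zolotarev's lemma cross-check).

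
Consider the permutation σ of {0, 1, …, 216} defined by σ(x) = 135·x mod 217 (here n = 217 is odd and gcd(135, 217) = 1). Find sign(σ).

Orbit of 72 under x↦135x: [72, 172, 1, 135, 214, 29, 9]… (length divides ord_217(135)).
The orbit structure of x ↦ 135x mod 217: 10 orbits of sizes [30, 30, 30, 30, 30, 30, 30, 3, 3, 1].
sign(π) = (−1)^{n − #cycles} = (−1)^{217−10} = (−1)^207 = -1.

-1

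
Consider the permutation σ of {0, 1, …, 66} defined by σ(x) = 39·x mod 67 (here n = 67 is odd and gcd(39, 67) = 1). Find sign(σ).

+1

Orbit of 33 under x↦39x: [33, 14, 10, 55, 1, 39, 47]… (length divides ord_67(39)).
3 cycles of lengths [33, 33, 1].
67 − 3 = 64 transpositions; sign(π) = (−1)^64 = +1.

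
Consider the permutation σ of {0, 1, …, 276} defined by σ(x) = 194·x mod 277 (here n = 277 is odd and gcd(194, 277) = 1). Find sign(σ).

Orbit of 30 under x↦194x: [30, 3, 28, 169, 100, 10, 1]… (length divides ord_277(194)).
π_194 has 5 disjoint cycles with lengths [69, 69, 69, 69, 1] on {0,…,276}.
277 − 5 = 272 transpositions; sign(π) = (−1)^272 = +1.

+1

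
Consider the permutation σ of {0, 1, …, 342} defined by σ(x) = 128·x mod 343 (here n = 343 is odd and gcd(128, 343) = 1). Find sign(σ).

Start at x=18: 18 → 246 → 275 → 214 → 295 → 30 → 67 → … (one orbit).
π_128 has 31 disjoint cycles with lengths [21, 21, 21, 21, 21, 21, 21, 21, 21, 21, 21, 21, 21, 21, 3, 3, 3, 3, 3, 3, 3, 3, 3, 3, 3, 3, 3, 3, 3, 3, 1] on {0,…,342}.
343 − 31 = 312 transpositions; sign(π) = (−1)^312 = +1.
Zolotarev: (128|343) = +1, matching the cycle-count sign.

+1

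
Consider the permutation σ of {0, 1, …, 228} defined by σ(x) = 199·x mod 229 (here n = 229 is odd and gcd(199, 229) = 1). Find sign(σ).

-1

Orbit of 161 under x↦199x: [161, 208, 172, 107, 225, 120, 64]… (length divides ord_229(199)).
4 cycles of lengths [76, 76, 76, 1].
With 4 cycles on 229 points, sign = (−1)^{229−4} = -1.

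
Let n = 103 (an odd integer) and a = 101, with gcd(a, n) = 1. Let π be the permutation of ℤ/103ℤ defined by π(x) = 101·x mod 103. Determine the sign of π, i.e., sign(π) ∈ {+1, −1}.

-1

Start at x=3: 3 → 97 → 12 → 79 → 48 → 7 → 89 → … (one orbit).
Cycle type of π: 102 + 1; total 2 cycles.
With 2 cycles on 103 points, sign = (−1)^{103−2} = -1.
Via Zolotarev, sign(π_{101}) = (101|103) = -1.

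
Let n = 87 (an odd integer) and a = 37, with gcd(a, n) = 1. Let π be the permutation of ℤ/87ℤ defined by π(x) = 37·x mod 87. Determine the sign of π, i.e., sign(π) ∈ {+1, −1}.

Start at x=73: 73 → 4 → 61 → 82 → 76 → 28 → 79 → … (one orbit).
Decompose π into cycles: lengths [28, 28, 28, 1, 1, 1] (6 cycles, including the fixed point 0).
87 − 6 = 81 transpositions; sign(π) = (−1)^81 = -1.
The Jacobi symbol (37|87) = -1 (Zolotarev) agrees.

-1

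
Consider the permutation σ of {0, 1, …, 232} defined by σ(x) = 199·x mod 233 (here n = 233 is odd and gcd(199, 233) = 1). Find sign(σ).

Orbit of 126 under x↦199x: [126, 143, 31, 111, 187, 166, 181]… (length divides ord_233(199)).
2 cycles of lengths [232, 1].
sign(π) = (−1)^{n − #cycles} = (−1)^{233−2} = (−1)^231 = -1.
(199|233)_J = -1 (Zolotarev's lemma cross-check).

-1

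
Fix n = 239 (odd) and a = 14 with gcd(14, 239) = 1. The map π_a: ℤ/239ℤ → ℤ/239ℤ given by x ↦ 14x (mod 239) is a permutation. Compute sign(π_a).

-1

Orbit of 128 under x↦14x: [128, 119, 232, 141, 62, 151, 202]… (length divides ord_239(14)).
Cycle type of π: 238 + 1; total 2 cycles.
With 2 cycles on 239 points, sign = (−1)^{239−2} = -1.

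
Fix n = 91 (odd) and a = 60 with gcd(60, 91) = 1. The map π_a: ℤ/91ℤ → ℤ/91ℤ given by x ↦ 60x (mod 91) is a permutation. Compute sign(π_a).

Orbit of 64 under x↦60x: [64, 18, 79, 8, 25, 44, 1]… (length divides ord_91(60)).
Decompose π into cycles: lengths [12, 12, 12, 12, 12, 12, 4, 4, 4, 3, 3, 1] (12 cycles, including the fixed point 0).
With 12 cycles on 91 points, sign = (−1)^{91−12} = -1.

-1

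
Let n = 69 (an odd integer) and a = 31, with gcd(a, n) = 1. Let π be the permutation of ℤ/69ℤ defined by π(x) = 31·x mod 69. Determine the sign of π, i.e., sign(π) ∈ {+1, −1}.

Start at x=13: 13 → 58 → 4 → 55 → 49 → 1 → 31 → … (one orbit).
Cycle type of π: 11×6 + 1×3; total 9 cycles.
sign(π) = (−1)^{n − #cycles} = (−1)^{69−9} = (−1)^60 = +1.
Via Zolotarev, sign(π_{31}) = (31|69) = +1.

+1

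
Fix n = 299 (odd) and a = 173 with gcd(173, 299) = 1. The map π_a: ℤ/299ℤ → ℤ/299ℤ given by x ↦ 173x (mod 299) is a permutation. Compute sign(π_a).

Orbit of 196 under x↦173x: [196, 121, 3, 220, 87, 101, 131]… (length divides ord_299(173)).
π_173 has 9 disjoint cycles with lengths [66, 66, 66, 66, 11, 11, 6, 6, 1] on {0,…,298}.
299 − 9 = 290 transpositions; sign(π) = (−1)^290 = +1.
Check: (173/299) = +1 by Zolotarev.

+1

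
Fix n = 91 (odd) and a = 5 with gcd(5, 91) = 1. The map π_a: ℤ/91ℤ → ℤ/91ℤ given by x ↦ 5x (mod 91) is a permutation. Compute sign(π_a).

+1

Start at x=47: 47 → 53 → 83 → 51 → 73 → 1 → 5 → … (one orbit).
Decompose π into cycles: lengths [12, 12, 12, 12, 12, 12, 6, 4, 4, 4, 1] (11 cycles, including the fixed point 0).
11 cycles on 91: each ℓ→(−1)^(ℓ−1), product (−1)^80 = +1.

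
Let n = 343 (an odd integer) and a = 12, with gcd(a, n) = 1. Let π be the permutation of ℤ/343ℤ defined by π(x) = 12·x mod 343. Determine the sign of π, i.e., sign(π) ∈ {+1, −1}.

-1

Orbit of 18 under x↦12x: [18, 216, 191, 234, 64, 82, 298]… (length divides ord_343(12)).
Cycle lengths of π_12 on ℤ/343ℤ: [294, 42, 6, 1]; 4 cycles in total.
Σ(ℓ_i−1) = 343−4 = 339; sign = (−1)^339 = -1.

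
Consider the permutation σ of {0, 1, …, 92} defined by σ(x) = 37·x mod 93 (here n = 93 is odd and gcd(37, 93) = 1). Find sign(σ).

-1

Trace 25: π^k(25) = [25, 88, 1, 37, 67, 61] for k=0..5.
Decompose π into cycles: lengths [6, 6, 6, 6, 6, 6, 6, 6, 6, 6, 6, 6, 6, 6, 6, 1, 1, 1] (18 cycles, including the fixed point 0).
n − c = 93 − 18 = 75; sign = (−1)^75 = -1.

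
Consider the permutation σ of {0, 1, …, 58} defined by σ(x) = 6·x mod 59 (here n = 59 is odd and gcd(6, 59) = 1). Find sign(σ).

Start at x=15: 15 → 31 → 9 → 54 → 29 → 56 → 41 → … (one orbit).
The orbit structure of x ↦ 6x mod 59: 2 orbits of sizes [58, 1].
2 cycles on 59: each ℓ→(−1)^(ℓ−1), product (−1)^57 = -1.

-1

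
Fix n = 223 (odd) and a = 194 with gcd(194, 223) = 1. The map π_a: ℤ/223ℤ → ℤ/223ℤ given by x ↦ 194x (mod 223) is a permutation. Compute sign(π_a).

Start at x=84: 84 → 17 → 176 → 25 → 167 → 63 → 180 → … (one orbit).
π_194 has 2 disjoint cycles with lengths [222, 1] on {0,…,222}.
sign(π) = (−1)^{n − #cycles} = (−1)^{223−2} = (−1)^221 = -1.
The Jacobi symbol (194|223) = -1 (Zolotarev) agrees.

-1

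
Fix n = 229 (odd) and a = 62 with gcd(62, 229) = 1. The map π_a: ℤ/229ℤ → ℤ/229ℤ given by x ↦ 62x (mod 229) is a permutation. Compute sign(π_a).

+1

Trace 146: π^k(146) = [146, 121, 174, 25, 176, 149, 78] for k=0..6.
3 cycles of lengths [114, 114, 1].
3 cycles on 229: each ℓ→(−1)^(ℓ−1), product (−1)^226 = +1.
Via Zolotarev, sign(π_{62}) = (62|229) = +1.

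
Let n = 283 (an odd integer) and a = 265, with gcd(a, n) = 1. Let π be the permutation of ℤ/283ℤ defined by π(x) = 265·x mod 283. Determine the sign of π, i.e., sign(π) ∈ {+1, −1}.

Orbit of 144 under x↦265x: [144, 238, 244, 136, 99, 199, 97]… (length divides ord_283(265)).
The orbit structure of x ↦ 265x mod 283: 3 orbits of sizes [141, 141, 1].
Σ(ℓ_i−1) = 283−3 = 280; sign = (−1)^280 = +1.
(265|283)_J = +1 (Zolotarev's lemma cross-check).

+1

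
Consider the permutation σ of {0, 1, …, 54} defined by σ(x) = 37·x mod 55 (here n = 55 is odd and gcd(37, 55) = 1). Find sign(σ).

Start at x=42: 42 → 14 → 23 → 26 → 27 → 9 → 3 → … (one orbit).
6 cycles of lengths [20, 20, 5, 5, 4, 1].
Σ(ℓ_i−1) = 55−6 = 49; sign = (−1)^49 = -1.
(37|55)_J = -1 (Zolotarev's lemma cross-check).

-1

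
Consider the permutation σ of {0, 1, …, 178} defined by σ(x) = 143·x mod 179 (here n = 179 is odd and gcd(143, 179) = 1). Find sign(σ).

-1

Start at x=113: 113 → 49 → 26 → 138 → 44 → 27 → 102 → … (one orbit).
Decompose π into cycles: lengths [178, 1] (2 cycles, including the fixed point 0).
sign(π) = (−1)^{n − #cycles} = (−1)^{179−2} = (−1)^177 = -1.
Via Zolotarev, sign(π_{143}) = (143|179) = -1.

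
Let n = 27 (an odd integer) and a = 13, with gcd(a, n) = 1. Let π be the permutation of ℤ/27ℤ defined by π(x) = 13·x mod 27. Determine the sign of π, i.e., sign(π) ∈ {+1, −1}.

Trace 25: π^k(25) = [25, 1, 13, 7, 10, 22, 16] for k=0..6.
Cycle type of π: 9×2 + 3×2 + 1×3; total 7 cycles.
Σ(ℓ_i−1) = 27−7 = 20; sign = (−1)^20 = +1.
Via Zolotarev, sign(π_{13}) = (13|27) = +1.

+1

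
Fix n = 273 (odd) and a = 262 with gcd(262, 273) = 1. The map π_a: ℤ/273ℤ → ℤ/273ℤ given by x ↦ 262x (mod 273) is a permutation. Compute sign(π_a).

+1

Trace 115: π^k(115) = [115, 100, 265, 88, 124, 1, 262] for k=0..6.
27 cycles of lengths [12, 12, 12, 12, 12, 12, 12, 12, 12, 12, 12, 12, 12, 12, 12, 12, 12, 12, 12, 12, 12, 6, 6, 6, 1, 1, 1].
sign(π) = (−1)^{n − #cycles} = (−1)^{273−27} = (−1)^246 = +1.
Check: (262/273) = +1 by Zolotarev.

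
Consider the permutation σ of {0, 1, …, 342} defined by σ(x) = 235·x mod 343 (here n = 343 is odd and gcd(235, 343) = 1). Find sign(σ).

Start at x=193: 193 → 79 → 43 → 158 → 86 → 316 → 172 → … (one orbit).
The orbit structure of x ↦ 235x mod 343: 7 orbits of sizes [147, 147, 21, 21, 3, 3, 1].
sign(π) = (−1)^{n − #cycles} = (−1)^{343−7} = (−1)^336 = +1.

+1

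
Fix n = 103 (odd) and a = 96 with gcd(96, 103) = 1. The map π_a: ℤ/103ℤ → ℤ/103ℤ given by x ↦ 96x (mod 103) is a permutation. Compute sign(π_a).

Start at x=67: 67 → 46 → 90 → 91 → 84 → 30 → 99 → … (one orbit).
Decompose π into cycles: lengths [102, 1] (2 cycles, including the fixed point 0).
sign(π) = (−1)^{n − #cycles} = (−1)^{103−2} = (−1)^101 = -1.
Check: (96/103) = -1 by Zolotarev.

-1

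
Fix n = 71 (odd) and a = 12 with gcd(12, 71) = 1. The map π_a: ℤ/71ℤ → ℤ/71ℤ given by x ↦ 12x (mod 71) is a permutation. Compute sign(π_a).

Trace 27: π^k(27) = [27, 40, 54, 9, 37, 18, 3] for k=0..6.
Decompose π into cycles: lengths [35, 35, 1] (3 cycles, including the fixed point 0).
3 cycles on 71: each ℓ→(−1)^(ℓ−1), product (−1)^68 = +1.
Check: (12/71) = +1 by Zolotarev.

+1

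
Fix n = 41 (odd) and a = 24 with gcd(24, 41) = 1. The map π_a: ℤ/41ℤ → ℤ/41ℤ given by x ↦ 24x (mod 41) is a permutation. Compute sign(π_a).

Start at x=21: 21 → 12 → 1 → 24 → 2 → 7 → 4 → … (one orbit).
Decompose π into cycles: lengths [40, 1] (2 cycles, including the fixed point 0).
41 − 2 = 39 transpositions; sign(π) = (−1)^39 = -1.
The Jacobi symbol (24|41) = -1 (Zolotarev) agrees.

-1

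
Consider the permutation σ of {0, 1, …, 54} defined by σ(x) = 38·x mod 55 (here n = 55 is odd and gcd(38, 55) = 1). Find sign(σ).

Start at x=27: 27 → 36 → 48 → 9 → 12 → 16 → 3 → … (one orbit).
π_38 has 6 disjoint cycles with lengths [20, 20, 5, 5, 4, 1] on {0,…,54}.
Σ(ℓ_i−1) = 55−6 = 49; sign = (−1)^49 = -1.
The Jacobi symbol (38|55) = -1 (Zolotarev) agrees.

-1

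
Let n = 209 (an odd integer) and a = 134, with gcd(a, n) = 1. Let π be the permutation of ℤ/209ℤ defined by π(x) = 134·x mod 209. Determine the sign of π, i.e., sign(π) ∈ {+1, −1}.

-1

Trace 191: π^k(191) = [191, 96, 115, 153, 20, 172, 58] for k=0..6.
The orbit structure of x ↦ 134x mod 209: 38 orbits of sizes [10, 10, 10, 10, 10, 10, 10, 10, 10, 10, 10, 10, 10, 10, 10, 10, 10, 10, 10, 1, 1, 1, 1, 1, 1, 1, 1, 1, 1, 1, 1, 1, 1, 1, 1, 1, 1, 1].
With 38 cycles on 209 points, sign = (−1)^{209−38} = -1.
Via Zolotarev, sign(π_{134}) = (134|209) = -1.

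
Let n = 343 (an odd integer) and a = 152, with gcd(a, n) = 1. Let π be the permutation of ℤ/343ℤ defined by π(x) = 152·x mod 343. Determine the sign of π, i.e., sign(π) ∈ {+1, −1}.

-1

Orbit of 158 under x↦152x: [158, 6, 226, 52, 15, 222, 130]… (length divides ord_343(152)).
Cycle lengths of π_152 on ℤ/343ℤ: [294, 42, 6, 1]; 4 cycles in total.
With 4 cycles on 343 points, sign = (−1)^{343−4} = -1.
Via Zolotarev, sign(π_{152}) = (152|343) = -1.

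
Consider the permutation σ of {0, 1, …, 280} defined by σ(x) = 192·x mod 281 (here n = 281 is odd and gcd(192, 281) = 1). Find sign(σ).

-1

Trace 192: π^k(192) = [192, 53, 60, 280, 89, 228, 221] for k=0..6.
Cycle type of π: 8×35 + 1; total 36 cycles.
n − c = 281 − 36 = 245; sign = (−1)^245 = -1.
Via Zolotarev, sign(π_{192}) = (192|281) = -1.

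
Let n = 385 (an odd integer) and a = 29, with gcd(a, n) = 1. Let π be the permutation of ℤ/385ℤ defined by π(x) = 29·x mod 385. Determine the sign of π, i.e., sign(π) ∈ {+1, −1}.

Trace 246: π^k(246) = [246, 204, 141, 239, 1, 29, 71] for k=0..6.
Decompose π into cycles: lengths [10, 10, 10, 10, 10, 10, 10, 10, 10, 10, 10, 10, 10, 10, 10, 10, 10, 10, 10, 10, 10, 10, 10, 10, 10, 10, 10, 10, 10, 10, 10, 10, 10, 10, 10, 2, 2, 2, 2, 2, 2, 2, 2, 2, 2, 2, 2, 2, 2, 1, 1, 1, 1, 1, 1, 1] (56 cycles, including the fixed point 0).
385 − 56 = 329 transpositions; sign(π) = (−1)^329 = -1.

-1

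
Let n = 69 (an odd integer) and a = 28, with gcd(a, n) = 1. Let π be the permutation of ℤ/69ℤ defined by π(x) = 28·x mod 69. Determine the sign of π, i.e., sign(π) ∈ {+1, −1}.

Orbit of 1 under x↦28x: [1, 28, 25, 10, 4, 43, 31]… (length divides ord_69(28)).
Cycle type of π: 22×3 + 1×3; total 6 cycles.
69 − 6 = 63 transpositions; sign(π) = (−1)^63 = -1.

-1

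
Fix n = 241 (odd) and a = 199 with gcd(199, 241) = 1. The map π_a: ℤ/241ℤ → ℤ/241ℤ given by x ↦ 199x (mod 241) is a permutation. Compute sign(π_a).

Start at x=145: 145 → 176 → 79 → 56 → 58 → 215 → 128 → … (one orbit).
The orbit structure of x ↦ 199x mod 241: 2 orbits of sizes [240, 1].
n − c = 241 − 2 = 239; sign = (−1)^239 = -1.
(199|241)_J = -1 (Zolotarev's lemma cross-check).

-1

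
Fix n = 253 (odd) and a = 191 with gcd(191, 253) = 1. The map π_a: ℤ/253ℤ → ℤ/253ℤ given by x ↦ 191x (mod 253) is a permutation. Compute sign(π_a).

-1

Start at x=169: 169 → 148 → 185 → 168 → 210 → 136 → 170 → … (one orbit).
Cycle lengths of π_191 on ℤ/253ℤ: [110, 110, 22, 5, 5, 1]; 6 cycles in total.
Σ(ℓ_i−1) = 253−6 = 247; sign = (−1)^247 = -1.
Via Zolotarev, sign(π_{191}) = (191|253) = -1.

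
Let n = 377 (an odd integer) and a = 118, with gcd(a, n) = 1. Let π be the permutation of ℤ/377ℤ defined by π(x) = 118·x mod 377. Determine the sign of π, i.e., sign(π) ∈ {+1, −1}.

-1

Trace 235: π^k(235) = [235, 209, 157, 53, 222, 183, 105] for k=0..6.
π_118 has 26 disjoint cycles with lengths [28, 28, 28, 28, 28, 28, 28, 28, 28, 28, 28, 28, 28, 1, 1, 1, 1, 1, 1, 1, 1, 1, 1, 1, 1, 1] on {0,…,376}.
sign(π) = (−1)^{n − #cycles} = (−1)^{377−26} = (−1)^351 = -1.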